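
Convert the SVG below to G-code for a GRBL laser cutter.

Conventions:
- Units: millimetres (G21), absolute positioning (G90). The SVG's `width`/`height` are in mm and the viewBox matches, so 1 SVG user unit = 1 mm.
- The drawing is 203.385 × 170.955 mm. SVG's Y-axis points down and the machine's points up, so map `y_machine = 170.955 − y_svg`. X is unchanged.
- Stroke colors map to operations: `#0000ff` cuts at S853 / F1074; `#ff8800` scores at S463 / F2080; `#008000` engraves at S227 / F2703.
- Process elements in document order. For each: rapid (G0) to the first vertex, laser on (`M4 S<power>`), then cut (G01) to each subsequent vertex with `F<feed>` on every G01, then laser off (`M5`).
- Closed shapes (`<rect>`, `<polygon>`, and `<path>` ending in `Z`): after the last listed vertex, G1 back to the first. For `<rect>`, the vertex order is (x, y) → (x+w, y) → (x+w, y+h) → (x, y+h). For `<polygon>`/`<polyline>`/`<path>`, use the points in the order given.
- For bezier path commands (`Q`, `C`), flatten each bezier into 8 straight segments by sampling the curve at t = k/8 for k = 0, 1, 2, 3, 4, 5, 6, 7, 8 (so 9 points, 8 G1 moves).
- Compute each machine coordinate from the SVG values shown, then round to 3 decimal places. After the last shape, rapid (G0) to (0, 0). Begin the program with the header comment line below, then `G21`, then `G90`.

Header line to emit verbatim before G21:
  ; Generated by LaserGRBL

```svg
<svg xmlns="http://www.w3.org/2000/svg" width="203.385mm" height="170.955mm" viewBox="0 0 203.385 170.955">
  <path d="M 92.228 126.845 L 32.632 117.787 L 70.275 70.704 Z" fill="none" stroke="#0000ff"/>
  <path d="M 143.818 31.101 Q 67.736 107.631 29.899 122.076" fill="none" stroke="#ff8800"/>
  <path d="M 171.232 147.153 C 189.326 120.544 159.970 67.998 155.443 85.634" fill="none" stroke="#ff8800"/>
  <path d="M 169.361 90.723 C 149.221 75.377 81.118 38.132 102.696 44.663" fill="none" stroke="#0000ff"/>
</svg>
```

Since the viewBox matches the mm dimensions, user units are millimetres directly. The only transform is the Y-flip y_m = 170.955 − y_svg.

Shape 1 is a regular polygon drawn with `<path>`. Its stroke #0000ff means cut at S853, F1074. After flipping Y the toolpath is (92.228,44.110) → (32.632,53.168) → (70.275,100.251) → (92.228,44.110), returning to the start.

Shape 2 is a quadratic bezier drawn with `<path>`. Its stroke #ff8800 means score at S463, F2080. After flipping Y the toolpath is (143.818,139.854) → (125.395,121.692) → (108.167,105.469) → (92.135,91.187) → (77.297,78.845) → (63.655,68.443) → (51.208,59.982) → (39.956,53.460) → (29.899,48.879).

Shape 3 is a cubic bezier drawn with `<path>`. Its stroke #ff8800 means score at S463, F2080. After flipping Y the toolpath is (171.232,23.802) → (175.934,34.808) → (177.035,47.120) → (175.381,59.611) → (171.820,71.153) → (167.199,80.622) → (162.364,86.891) → (158.163,88.832) → (155.443,85.321).

Shape 4 is a cubic bezier drawn with `<path>`. Its stroke #0000ff means cut at S853, F1074. After flipping Y the toolpath is (169.361,80.232) → (159.829,86.885) → (147.414,94.821) → (133.728,103.272) → (120.384,111.466) → (108.996,118.635) → (101.177,124.008) → (98.539,126.817) → (102.696,126.292).

; Generated by LaserGRBL
G21
G90
G0 X92.228 Y44.110
M4 S853
G01 X32.632 Y53.168 F1074
G01 X70.275 Y100.251 F1074
G01 X92.228 Y44.110 F1074
M5
G0 X143.818 Y139.854
M4 S463
G01 X125.395 Y121.692 F2080
G01 X108.167 Y105.469 F2080
G01 X92.135 Y91.187 F2080
G01 X77.297 Y78.845 F2080
G01 X63.655 Y68.443 F2080
G01 X51.208 Y59.982 F2080
G01 X39.956 Y53.460 F2080
G01 X29.899 Y48.879 F2080
M5
G0 X171.232 Y23.802
M4 S463
G01 X175.934 Y34.808 F2080
G01 X177.035 Y47.120 F2080
G01 X175.381 Y59.611 F2080
G01 X171.820 Y71.153 F2080
G01 X167.199 Y80.622 F2080
G01 X162.364 Y86.891 F2080
G01 X158.163 Y88.832 F2080
G01 X155.443 Y85.321 F2080
M5
G0 X169.361 Y80.232
M4 S853
G01 X159.829 Y86.885 F1074
G01 X147.414 Y94.821 F1074
G01 X133.728 Y103.272 F1074
G01 X120.384 Y111.466 F1074
G01 X108.996 Y118.635 F1074
G01 X101.177 Y124.008 F1074
G01 X98.539 Y126.817 F1074
G01 X102.696 Y126.292 F1074
M5
G0 X0.000 Y0.000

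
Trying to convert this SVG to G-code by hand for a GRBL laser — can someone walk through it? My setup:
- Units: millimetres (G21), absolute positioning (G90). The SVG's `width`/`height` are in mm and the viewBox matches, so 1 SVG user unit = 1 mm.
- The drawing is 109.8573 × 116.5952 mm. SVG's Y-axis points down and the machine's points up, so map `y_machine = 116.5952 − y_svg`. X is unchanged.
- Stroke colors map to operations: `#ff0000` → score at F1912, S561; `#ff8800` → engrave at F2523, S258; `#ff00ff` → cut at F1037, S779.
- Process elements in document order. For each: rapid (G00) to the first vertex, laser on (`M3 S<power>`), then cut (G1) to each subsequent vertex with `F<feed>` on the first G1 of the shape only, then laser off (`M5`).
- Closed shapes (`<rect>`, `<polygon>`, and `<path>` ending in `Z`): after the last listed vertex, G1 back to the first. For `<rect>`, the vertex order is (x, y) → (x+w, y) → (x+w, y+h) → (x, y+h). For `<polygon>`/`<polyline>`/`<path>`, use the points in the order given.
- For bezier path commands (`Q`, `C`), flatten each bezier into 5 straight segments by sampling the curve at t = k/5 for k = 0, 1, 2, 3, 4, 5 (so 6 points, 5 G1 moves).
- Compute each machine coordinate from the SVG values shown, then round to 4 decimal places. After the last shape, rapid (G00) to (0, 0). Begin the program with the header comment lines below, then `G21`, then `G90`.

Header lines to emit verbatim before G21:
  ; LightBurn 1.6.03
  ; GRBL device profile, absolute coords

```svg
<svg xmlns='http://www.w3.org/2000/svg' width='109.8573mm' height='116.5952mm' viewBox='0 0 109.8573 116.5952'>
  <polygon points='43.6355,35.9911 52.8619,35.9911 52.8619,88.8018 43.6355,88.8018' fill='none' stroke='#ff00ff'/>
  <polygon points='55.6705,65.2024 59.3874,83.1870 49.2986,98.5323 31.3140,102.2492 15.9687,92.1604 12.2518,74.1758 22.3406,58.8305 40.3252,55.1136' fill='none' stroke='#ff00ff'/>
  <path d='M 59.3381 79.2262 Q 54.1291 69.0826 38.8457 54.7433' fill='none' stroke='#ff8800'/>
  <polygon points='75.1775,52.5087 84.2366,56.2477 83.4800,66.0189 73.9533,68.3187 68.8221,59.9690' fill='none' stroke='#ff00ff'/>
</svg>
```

1 u = 1 mm; y_m = 116.5952 − y.

[1] `<polygon>` rectangle, #ff00ff→cut S779 F1037: (43.6355,80.6041) → (52.8619,80.6041) → (52.8619,27.7934) → (43.6355,27.7934) → (43.6355,80.6041) (closed)

[2] `<polygon>` regular polygon, #ff00ff→cut S779 F1037: (55.6705,51.3928) → (59.3874,33.4082) → (49.2986,18.0629) → (31.3140,14.3460) → (15.9687,24.4348) → (12.2518,42.4194) → (22.3406,57.7647) → (40.3252,61.4816) → (55.6705,51.3928) (closed)

[3] `<path>` quadratic bezier, #ff8800→engrave S258 F2523: (59.3381,37.3690) → (56.8515,41.5943) → (53.5590,46.1552) → (49.4605,51.0518) → (44.5561,56.2840) → (38.8457,61.8519)

[4] `<polygon>` regular polygon, #ff00ff→cut S779 F1037: (75.1775,64.0865) → (84.2366,60.3475) → (83.4800,50.5763) → (73.9533,48.2765) → (68.8221,56.6262) → (75.1775,64.0865) (closed)

; LightBurn 1.6.03
; GRBL device profile, absolute coords
G21
G90
G00 X43.6355 Y80.6041
M3 S779
G1 X52.8619 Y80.6041 F1037
G1 X52.8619 Y27.7934
G1 X43.6355 Y27.7934
G1 X43.6355 Y80.6041
M5
G00 X55.6705 Y51.3928
M3 S779
G1 X59.3874 Y33.4082 F1037
G1 X49.2986 Y18.0629
G1 X31.3140 Y14.3460
G1 X15.9687 Y24.4348
G1 X12.2518 Y42.4194
G1 X22.3406 Y57.7647
G1 X40.3252 Y61.4816
G1 X55.6705 Y51.3928
M5
G00 X59.3381 Y37.3690
M3 S258
G1 X56.8515 Y41.5943 F2523
G1 X53.5590 Y46.1552
G1 X49.4605 Y51.0518
G1 X44.5561 Y56.2840
G1 X38.8457 Y61.8519
M5
G00 X75.1775 Y64.0865
M3 S779
G1 X84.2366 Y60.3475 F1037
G1 X83.4800 Y50.5763
G1 X73.9533 Y48.2765
G1 X68.8221 Y56.6262
G1 X75.1775 Y64.0865
M5
G00 X0.0000 Y0.0000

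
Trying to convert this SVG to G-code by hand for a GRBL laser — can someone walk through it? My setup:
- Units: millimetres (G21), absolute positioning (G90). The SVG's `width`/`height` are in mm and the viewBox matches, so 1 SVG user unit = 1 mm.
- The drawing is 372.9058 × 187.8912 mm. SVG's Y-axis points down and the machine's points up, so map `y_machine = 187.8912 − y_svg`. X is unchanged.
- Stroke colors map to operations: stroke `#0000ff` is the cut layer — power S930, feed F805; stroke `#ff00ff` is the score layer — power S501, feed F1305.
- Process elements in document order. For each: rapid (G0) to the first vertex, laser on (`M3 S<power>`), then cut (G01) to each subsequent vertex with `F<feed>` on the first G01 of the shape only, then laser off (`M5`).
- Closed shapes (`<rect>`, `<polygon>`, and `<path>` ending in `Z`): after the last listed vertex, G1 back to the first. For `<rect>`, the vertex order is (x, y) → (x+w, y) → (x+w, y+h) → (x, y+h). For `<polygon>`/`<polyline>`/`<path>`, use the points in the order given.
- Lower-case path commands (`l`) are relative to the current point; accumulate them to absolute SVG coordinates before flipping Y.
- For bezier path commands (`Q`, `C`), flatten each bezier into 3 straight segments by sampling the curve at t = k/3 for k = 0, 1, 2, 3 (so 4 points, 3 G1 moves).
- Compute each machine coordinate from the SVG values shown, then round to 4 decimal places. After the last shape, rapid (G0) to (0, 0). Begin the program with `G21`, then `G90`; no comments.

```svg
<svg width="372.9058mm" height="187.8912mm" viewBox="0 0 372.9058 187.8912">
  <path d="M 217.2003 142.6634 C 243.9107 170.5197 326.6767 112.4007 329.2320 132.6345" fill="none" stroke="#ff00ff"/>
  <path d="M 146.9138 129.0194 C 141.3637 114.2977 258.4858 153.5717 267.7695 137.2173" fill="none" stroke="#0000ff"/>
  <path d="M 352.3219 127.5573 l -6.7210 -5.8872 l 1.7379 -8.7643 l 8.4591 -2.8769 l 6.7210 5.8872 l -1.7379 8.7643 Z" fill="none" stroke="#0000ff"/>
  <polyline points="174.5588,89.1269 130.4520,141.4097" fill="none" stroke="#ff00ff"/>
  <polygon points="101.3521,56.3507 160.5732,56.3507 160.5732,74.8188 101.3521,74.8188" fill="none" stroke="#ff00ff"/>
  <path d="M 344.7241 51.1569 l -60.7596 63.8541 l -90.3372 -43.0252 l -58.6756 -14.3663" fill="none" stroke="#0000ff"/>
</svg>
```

1 u = 1 mm; y_m = 187.8912 − y.

[1] `<path>` cubic bezier, #ff00ff→score S501 F1305: (217.2003,45.2278) → (257.5490,39.9437) → (304.9867,55.4591) → (329.2320,55.2567)

[2] `<path>` cubic bezier, #0000ff→cut S930 F805: (146.9138,58.8718) → (173.7170,59.6551) → (231.0771,48.8021) → (267.7695,50.6739)

[3] `<path>` regular polygon, #0000ff→cut S930 F805: (352.3219,60.3339) → (345.6009,66.2211) → (347.3388,74.9854) → (355.7979,77.8623) → (362.5189,71.9751) → (360.7810,63.2108) → (352.3219,60.3339) (closed)

[4] `<polyline>` line segment, #ff00ff→score S501 F1305: (174.5588,98.7643) → (130.4520,46.4815)

[5] `<polygon>` rectangle, #ff00ff→score S501 F1305: (101.3521,131.5405) → (160.5732,131.5405) → (160.5732,113.0724) → (101.3521,113.0724) → (101.3521,131.5405) (closed)

[6] `<path>` open polyline, #0000ff→cut S930 F805: (344.7241,136.7343) → (283.9645,72.8802) → (193.6273,115.9054) → (134.9517,130.2717)

G21
G90
G0 X217.2003 Y45.2278
M3 S501
G01 X257.5490 Y39.9437 F1305
G01 X304.9867 Y55.4591
G01 X329.2320 Y55.2567
M5
G0 X146.9138 Y58.8718
M3 S930
G01 X173.7170 Y59.6551 F805
G01 X231.0771 Y48.8021
G01 X267.7695 Y50.6739
M5
G0 X352.3219 Y60.3339
M3 S930
G01 X345.6009 Y66.2211 F805
G01 X347.3388 Y74.9854
G01 X355.7979 Y77.8623
G01 X362.5189 Y71.9751
G01 X360.7810 Y63.2108
G01 X352.3219 Y60.3339
M5
G0 X174.5588 Y98.7643
M3 S501
G01 X130.4520 Y46.4815 F1305
M5
G0 X101.3521 Y131.5405
M3 S501
G01 X160.5732 Y131.5405 F1305
G01 X160.5732 Y113.0724
G01 X101.3521 Y113.0724
G01 X101.3521 Y131.5405
M5
G0 X344.7241 Y136.7343
M3 S930
G01 X283.9645 Y72.8802 F805
G01 X193.6273 Y115.9054
G01 X134.9517 Y130.2717
M5
G0 X0.0000 Y0.0000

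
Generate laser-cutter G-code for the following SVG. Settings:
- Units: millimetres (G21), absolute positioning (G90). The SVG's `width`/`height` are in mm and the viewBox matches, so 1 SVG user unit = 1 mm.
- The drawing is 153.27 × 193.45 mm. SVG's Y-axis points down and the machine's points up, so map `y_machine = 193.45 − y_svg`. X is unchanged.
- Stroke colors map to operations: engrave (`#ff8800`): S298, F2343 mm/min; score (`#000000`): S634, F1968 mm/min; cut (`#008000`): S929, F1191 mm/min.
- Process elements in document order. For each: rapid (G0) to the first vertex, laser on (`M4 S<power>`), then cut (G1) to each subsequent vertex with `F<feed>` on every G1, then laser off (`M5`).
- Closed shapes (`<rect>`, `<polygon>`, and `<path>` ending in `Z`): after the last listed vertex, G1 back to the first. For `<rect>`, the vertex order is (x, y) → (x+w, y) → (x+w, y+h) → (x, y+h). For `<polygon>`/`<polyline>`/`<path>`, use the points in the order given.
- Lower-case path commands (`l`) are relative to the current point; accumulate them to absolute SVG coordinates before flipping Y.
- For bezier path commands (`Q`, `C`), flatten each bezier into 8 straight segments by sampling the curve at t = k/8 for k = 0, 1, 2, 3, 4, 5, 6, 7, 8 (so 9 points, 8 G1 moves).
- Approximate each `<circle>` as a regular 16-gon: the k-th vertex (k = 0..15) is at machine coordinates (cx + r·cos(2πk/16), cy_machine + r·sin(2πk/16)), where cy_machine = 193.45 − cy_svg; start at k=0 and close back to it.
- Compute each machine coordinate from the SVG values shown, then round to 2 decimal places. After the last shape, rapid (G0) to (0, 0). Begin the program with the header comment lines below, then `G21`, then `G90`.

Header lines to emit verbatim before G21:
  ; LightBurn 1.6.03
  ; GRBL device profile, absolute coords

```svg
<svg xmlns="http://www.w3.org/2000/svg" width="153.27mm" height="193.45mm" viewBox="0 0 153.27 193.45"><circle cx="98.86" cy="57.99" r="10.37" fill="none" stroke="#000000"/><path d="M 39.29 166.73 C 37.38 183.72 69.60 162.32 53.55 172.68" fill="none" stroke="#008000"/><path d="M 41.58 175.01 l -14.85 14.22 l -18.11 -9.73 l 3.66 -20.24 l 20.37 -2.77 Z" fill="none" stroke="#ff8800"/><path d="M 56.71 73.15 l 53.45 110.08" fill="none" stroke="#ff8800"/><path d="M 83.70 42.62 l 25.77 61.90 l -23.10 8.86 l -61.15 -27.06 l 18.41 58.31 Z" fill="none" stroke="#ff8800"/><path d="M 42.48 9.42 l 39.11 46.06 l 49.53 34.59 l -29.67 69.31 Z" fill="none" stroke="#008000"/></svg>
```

viewBox `0 0 153.27 193.45` with mm width/height → 1 unit = 1 mm. Flip: y_m = 193.45 − y_svg.

**Shape 1** — `<circle>` circle, stroke `#000000` → score (S634, F1968). Machine vertices: (109.23,135.46) → (108.44,139.43) → (106.19,142.79) → (102.83,145.04) → (98.86,145.83) → (94.89,145.04) → (91.53,142.79) → (89.28,139.43) → (88.49,135.46) → (89.28,131.49) → (91.53,128.13) → (94.89,125.88) → (98.86,125.09) → (102.83,125.88) → (106.19,128.13) → (108.44,131.49) → (109.23,135.46). Closed: final G1 returns to the first vertex.

**Shape 2** — `<path>` cubic bezier, stroke `#008000` → cut (S929, F1191). Control points (SVG): P0=(39.29,166.73), P1=(37.38,183.72), P2=(69.60,162.32), P3=(53.55,172.68); sampled at t=k/8. Machine vertices: (39.29,26.72) → (40.01,22.01) → (42.97,20.08) → (47.19,20.10) → (51.72,21.26) → (55.59,22.73) → (57.82,23.68) → (57.47,23.30) → (53.55,20.77). Open path.

**Shape 3** — `<path>` regular polygon, stroke `#ff8800` → engrave (S298, F2343). Machine vertices: (41.58,18.44) → (26.73,4.22) → (8.62,13.95) → (12.28,34.19) → (32.65,36.96) → (41.58,18.44). Closed: final G1 returns to the first vertex.

**Shape 4** — `<path>` line segment, stroke `#ff8800` → engrave (S298, F2343). Machine vertices: (56.71,120.30) → (110.16,10.22). Open path.

**Shape 5** — `<path>` closed polygon, stroke `#ff8800` → engrave (S298, F2343). Machine vertices: (83.70,150.83) → (109.47,88.93) → (86.37,80.07) → (25.22,107.13) → (43.63,48.82) → (83.70,150.83). Closed: final G1 returns to the first vertex.

**Shape 6** — `<path>` closed polygon, stroke `#008000` → cut (S929, F1191). Machine vertices: (42.48,184.03) → (81.59,137.97) → (131.12,103.38) → (101.45,34.07) → (42.48,184.03). Closed: final G1 returns to the first vertex.

; LightBurn 1.6.03
; GRBL device profile, absolute coords
G21
G90
G0 X109.23 Y135.46
M4 S634
G1 X108.44 Y139.43 F1968
G1 X106.19 Y142.79 F1968
G1 X102.83 Y145.04 F1968
G1 X98.86 Y145.83 F1968
G1 X94.89 Y145.04 F1968
G1 X91.53 Y142.79 F1968
G1 X89.28 Y139.43 F1968
G1 X88.49 Y135.46 F1968
G1 X89.28 Y131.49 F1968
G1 X91.53 Y128.13 F1968
G1 X94.89 Y125.88 F1968
G1 X98.86 Y125.09 F1968
G1 X102.83 Y125.88 F1968
G1 X106.19 Y128.13 F1968
G1 X108.44 Y131.49 F1968
G1 X109.23 Y135.46 F1968
M5
G0 X39.29 Y26.72
M4 S929
G1 X40.01 Y22.01 F1191
G1 X42.97 Y20.08 F1191
G1 X47.19 Y20.10 F1191
G1 X51.72 Y21.26 F1191
G1 X55.59 Y22.73 F1191
G1 X57.82 Y23.68 F1191
G1 X57.47 Y23.30 F1191
G1 X53.55 Y20.77 F1191
M5
G0 X41.58 Y18.44
M4 S298
G1 X26.73 Y4.22 F2343
G1 X8.62 Y13.95 F2343
G1 X12.28 Y34.19 F2343
G1 X32.65 Y36.96 F2343
G1 X41.58 Y18.44 F2343
M5
G0 X56.71 Y120.30
M4 S298
G1 X110.16 Y10.22 F2343
M5
G0 X83.70 Y150.83
M4 S298
G1 X109.47 Y88.93 F2343
G1 X86.37 Y80.07 F2343
G1 X25.22 Y107.13 F2343
G1 X43.63 Y48.82 F2343
G1 X83.70 Y150.83 F2343
M5
G0 X42.48 Y184.03
M4 S929
G1 X81.59 Y137.97 F1191
G1 X131.12 Y103.38 F1191
G1 X101.45 Y34.07 F1191
G1 X42.48 Y184.03 F1191
M5
G0 X0.00 Y0.00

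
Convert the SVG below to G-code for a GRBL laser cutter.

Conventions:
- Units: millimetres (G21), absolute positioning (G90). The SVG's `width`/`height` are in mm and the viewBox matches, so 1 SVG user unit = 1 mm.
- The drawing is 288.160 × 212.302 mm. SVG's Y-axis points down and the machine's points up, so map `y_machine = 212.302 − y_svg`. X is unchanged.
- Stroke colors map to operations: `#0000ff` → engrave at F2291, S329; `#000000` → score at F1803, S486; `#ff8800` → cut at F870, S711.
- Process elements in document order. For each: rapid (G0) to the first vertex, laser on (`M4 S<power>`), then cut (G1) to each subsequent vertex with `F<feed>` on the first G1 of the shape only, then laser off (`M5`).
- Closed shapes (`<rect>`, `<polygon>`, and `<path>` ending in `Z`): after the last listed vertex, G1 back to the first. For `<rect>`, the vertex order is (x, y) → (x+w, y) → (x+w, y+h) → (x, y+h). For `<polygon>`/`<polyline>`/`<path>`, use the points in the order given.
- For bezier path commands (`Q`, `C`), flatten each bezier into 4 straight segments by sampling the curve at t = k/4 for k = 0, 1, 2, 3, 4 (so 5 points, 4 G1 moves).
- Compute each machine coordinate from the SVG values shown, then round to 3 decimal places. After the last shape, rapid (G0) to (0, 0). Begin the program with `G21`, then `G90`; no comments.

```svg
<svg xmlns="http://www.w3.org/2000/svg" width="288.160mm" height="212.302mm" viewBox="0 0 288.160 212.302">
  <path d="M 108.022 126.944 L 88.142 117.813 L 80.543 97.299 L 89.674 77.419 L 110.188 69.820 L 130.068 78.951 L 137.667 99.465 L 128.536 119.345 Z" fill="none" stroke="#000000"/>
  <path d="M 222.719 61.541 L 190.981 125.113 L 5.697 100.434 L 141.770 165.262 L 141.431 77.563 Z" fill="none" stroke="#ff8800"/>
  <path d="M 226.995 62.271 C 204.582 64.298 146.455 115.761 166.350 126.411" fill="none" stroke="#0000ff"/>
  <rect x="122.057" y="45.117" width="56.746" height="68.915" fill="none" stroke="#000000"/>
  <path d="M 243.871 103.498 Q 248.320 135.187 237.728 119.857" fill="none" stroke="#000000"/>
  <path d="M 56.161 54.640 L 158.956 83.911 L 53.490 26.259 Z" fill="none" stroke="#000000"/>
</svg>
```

Since the viewBox matches the mm dimensions, user units are millimetres directly. The only transform is the Y-flip y_m = 212.302 − y_svg.

Shape 1 is a regular polygon drawn with `<path>`. Its stroke #000000 means score at S486, F1803. After flipping Y the toolpath is (108.022,85.358) → (88.142,94.489) → (80.543,115.003) → (89.674,134.883) → (110.188,142.482) → (130.068,133.351) → (137.667,112.837) → (128.536,92.957) → (108.022,85.358), returning to the start.

Shape 2 is a closed polygon drawn with `<path>`. Its stroke #ff8800 means cut at S711, F870. After flipping Y the toolpath is (222.719,150.761) → (190.981,87.189) → (5.697,111.868) → (141.770,47.040) → (141.431,134.739) → (222.719,150.761), returning to the start.

Shape 3 is a cubic bezier drawn with `<path>`. Its stroke #0000ff means engrave at S329, F2291. After flipping Y the toolpath is (226.995,150.031) → (205.266,140.652) → (180.807,121.195) → (164.281,100.121) → (166.350,85.891).

Shape 4 is a rectangle drawn with `<rect>`. Its stroke #000000 means score at S486, F1803. After flipping Y the toolpath is (122.057,167.185) → (178.803,167.185) → (178.803,98.270) → (122.057,98.270) → (122.057,167.185), returning to the start.

Shape 5 is a quadratic bezier drawn with `<path>`. Its stroke #000000 means score at S486, F1803. After flipping Y the toolpath is (243.871,108.804) → (245.155,95.898) → (244.560,88.870) → (242.084,87.719) → (237.728,92.445).

Shape 6 is a closed polygon drawn with `<path>`. Its stroke #000000 means score at S486, F1803. After flipping Y the toolpath is (56.161,157.662) → (158.956,128.391) → (53.490,186.043) → (56.161,157.662), returning to the start.

G21
G90
G0 X108.022 Y85.358
M4 S486
G1 X88.142 Y94.489 F1803
G1 X80.543 Y115.003
G1 X89.674 Y134.883
G1 X110.188 Y142.482
G1 X130.068 Y133.351
G1 X137.667 Y112.837
G1 X128.536 Y92.957
G1 X108.022 Y85.358
M5
G0 X222.719 Y150.761
M4 S711
G1 X190.981 Y87.189 F870
G1 X5.697 Y111.868
G1 X141.770 Y47.040
G1 X141.431 Y134.739
G1 X222.719 Y150.761
M5
G0 X226.995 Y150.031
M4 S329
G1 X205.266 Y140.652 F2291
G1 X180.807 Y121.195
G1 X164.281 Y100.121
G1 X166.350 Y85.891
M5
G0 X122.057 Y167.185
M4 S486
G1 X178.803 Y167.185 F1803
G1 X178.803 Y98.270
G1 X122.057 Y98.270
G1 X122.057 Y167.185
M5
G0 X243.871 Y108.804
M4 S486
G1 X245.155 Y95.898 F1803
G1 X244.560 Y88.870
G1 X242.084 Y87.719
G1 X237.728 Y92.445
M5
G0 X56.161 Y157.662
M4 S486
G1 X158.956 Y128.391 F1803
G1 X53.490 Y186.043
G1 X56.161 Y157.662
M5
G0 X0.000 Y0.000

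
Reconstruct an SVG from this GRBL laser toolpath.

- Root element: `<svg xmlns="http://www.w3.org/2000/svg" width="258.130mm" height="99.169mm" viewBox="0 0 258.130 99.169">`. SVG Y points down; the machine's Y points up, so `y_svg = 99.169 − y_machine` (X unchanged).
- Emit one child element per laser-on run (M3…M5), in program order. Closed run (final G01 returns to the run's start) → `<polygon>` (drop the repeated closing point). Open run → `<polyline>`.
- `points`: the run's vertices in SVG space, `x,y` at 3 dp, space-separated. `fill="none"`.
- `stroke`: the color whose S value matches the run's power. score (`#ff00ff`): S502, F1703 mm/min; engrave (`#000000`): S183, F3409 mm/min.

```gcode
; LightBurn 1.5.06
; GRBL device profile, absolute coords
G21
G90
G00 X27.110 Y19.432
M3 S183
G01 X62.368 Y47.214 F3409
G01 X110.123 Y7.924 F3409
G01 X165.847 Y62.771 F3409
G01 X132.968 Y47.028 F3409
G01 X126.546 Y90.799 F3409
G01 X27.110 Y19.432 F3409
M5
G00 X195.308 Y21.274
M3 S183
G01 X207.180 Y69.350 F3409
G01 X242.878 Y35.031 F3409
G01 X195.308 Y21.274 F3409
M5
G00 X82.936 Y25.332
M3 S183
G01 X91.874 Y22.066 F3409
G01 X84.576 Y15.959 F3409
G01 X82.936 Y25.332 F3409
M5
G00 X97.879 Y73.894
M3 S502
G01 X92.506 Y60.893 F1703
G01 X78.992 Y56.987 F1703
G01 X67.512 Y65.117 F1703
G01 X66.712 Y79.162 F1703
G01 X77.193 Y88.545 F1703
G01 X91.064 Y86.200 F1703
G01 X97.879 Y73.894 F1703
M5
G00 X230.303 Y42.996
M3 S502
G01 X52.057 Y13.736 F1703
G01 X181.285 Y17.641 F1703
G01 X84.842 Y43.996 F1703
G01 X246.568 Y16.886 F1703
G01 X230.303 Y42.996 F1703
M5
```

<svg xmlns="http://www.w3.org/2000/svg" width="258.130mm" height="99.169mm" viewBox="0 0 258.130 99.169">
  <polygon points="27.110,79.737 62.368,51.955 110.123,91.245 165.847,36.398 132.968,52.141 126.546,8.370" fill="none" stroke="#000000"/>
  <polygon points="195.308,77.895 207.180,29.819 242.878,64.138" fill="none" stroke="#000000"/>
  <polygon points="82.936,73.837 91.874,77.103 84.576,83.210" fill="none" stroke="#000000"/>
  <polygon points="97.879,25.275 92.506,38.276 78.992,42.182 67.512,34.052 66.712,20.007 77.193,10.624 91.064,12.969" fill="none" stroke="#ff00ff"/>
  <polygon points="230.303,56.173 52.057,85.433 181.285,81.528 84.842,55.173 246.568,82.283" fill="none" stroke="#ff00ff"/>
</svg>

y_svg = 99.169 − y_m.

[1] S183→`#000000` (engrave); closed run; points: 27.110,79.737 62.368,51.955 110.123,91.245 165.847,36.398 132.968,52.141 126.546,8.370

[2] S183→`#000000` (engrave); closed run; points: 195.308,77.895 207.180,29.819 242.878,64.138

[3] S183→`#000000` (engrave); closed run; points: 82.936,73.837 91.874,77.103 84.576,83.210

[4] S502→`#ff00ff` (score); closed run; points: 97.879,25.275 92.506,38.276 78.992,42.182 67.512,34.052 66.712,20.007 77.193,10.624 91.064,12.969

[5] S502→`#ff00ff` (score); closed run; points: 230.303,56.173 52.057,85.433 181.285,81.528 84.842,55.173 246.568,82.283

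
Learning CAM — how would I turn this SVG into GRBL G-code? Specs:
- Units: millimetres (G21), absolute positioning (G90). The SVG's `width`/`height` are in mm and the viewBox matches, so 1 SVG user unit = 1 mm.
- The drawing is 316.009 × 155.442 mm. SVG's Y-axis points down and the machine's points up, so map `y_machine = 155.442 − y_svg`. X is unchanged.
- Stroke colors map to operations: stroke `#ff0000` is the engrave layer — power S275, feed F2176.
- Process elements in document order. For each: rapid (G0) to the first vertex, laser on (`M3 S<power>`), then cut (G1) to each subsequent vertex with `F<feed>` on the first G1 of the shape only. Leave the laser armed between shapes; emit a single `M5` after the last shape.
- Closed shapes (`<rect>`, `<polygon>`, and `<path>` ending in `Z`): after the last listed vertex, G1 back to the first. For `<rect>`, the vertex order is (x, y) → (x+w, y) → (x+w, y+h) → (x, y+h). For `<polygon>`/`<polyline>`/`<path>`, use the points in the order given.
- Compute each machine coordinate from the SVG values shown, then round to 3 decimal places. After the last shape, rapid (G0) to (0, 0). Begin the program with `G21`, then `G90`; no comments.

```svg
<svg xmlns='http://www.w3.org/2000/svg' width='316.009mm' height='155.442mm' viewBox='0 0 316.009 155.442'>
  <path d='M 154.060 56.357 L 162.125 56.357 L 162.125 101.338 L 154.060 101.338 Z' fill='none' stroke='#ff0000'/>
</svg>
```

1 u = 1 mm; y_m = 155.442 − y.

[1] `<path>` rectangle, #ff0000→engrave S275 F2176: (154.060,99.085) → (162.125,99.085) → (162.125,54.104) → (154.060,54.104) → (154.060,99.085) (closed)

G21
G90
G0 X154.060 Y99.085
M3 S275
G1 X162.125 Y99.085 F2176
G1 X162.125 Y54.104
G1 X154.060 Y54.104
G1 X154.060 Y99.085
M5
G0 X0.000 Y0.000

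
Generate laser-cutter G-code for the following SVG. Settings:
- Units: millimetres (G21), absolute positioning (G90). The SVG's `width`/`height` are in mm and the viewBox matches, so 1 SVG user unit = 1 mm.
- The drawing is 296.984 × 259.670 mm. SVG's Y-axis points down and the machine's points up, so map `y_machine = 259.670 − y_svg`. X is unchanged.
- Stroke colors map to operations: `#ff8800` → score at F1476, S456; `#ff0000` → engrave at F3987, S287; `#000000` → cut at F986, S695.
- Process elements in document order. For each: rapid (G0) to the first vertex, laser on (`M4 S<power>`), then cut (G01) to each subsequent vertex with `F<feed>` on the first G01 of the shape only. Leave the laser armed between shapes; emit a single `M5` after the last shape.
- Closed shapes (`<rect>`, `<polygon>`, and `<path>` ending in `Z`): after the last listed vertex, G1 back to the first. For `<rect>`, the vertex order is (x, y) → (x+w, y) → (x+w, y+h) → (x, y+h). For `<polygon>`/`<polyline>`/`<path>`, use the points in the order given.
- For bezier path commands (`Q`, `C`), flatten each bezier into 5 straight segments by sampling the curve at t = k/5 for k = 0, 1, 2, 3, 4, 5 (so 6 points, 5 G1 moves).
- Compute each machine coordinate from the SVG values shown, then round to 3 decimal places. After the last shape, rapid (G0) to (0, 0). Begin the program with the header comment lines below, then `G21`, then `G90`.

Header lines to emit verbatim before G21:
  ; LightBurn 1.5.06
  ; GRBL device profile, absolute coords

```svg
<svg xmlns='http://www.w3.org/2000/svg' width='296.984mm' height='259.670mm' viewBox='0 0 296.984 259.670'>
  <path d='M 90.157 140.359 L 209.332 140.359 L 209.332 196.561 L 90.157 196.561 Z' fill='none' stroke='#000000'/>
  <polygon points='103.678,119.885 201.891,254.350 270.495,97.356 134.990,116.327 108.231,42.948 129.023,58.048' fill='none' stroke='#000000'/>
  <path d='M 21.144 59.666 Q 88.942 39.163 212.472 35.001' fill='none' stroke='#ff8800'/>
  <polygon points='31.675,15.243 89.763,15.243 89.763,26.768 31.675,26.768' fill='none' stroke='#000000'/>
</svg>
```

; LightBurn 1.5.06
; GRBL device profile, absolute coords
G21
G90
G0 X90.157 Y119.311
M4 S695
G01 X209.332 Y119.311 F986
G01 X209.332 Y63.109
G01 X90.157 Y63.109
G01 X90.157 Y119.311
G0 X103.678 Y139.785
M4 S695
G01 X201.891 Y5.320 F986
G01 X270.495 Y162.314
G01 X134.990 Y143.343
G01 X108.231 Y216.722
G01 X129.023 Y201.622
G01 X103.678 Y139.785
G0 X21.144 Y200.004
M4 S456
G01 X50.492 Y207.552 F1476
G01 X84.300 Y213.792
G01 X122.565 Y218.725
G01 X165.289 Y222.351
G01 X212.472 Y224.669
G0 X31.675 Y244.427
M4 S695
G01 X89.763 Y244.427 F986
G01 X89.763 Y232.902
G01 X31.675 Y232.902
G01 X31.675 Y244.427
M5
G0 X0.000 Y0.000

Since the viewBox matches the mm dimensions, user units are millimetres directly. The only transform is the Y-flip y_m = 259.670 − y_svg.

Shape 1 is a rectangle drawn with `<path>`. Its stroke #000000 means cut at S695, F986. After flipping Y the toolpath is (90.157,119.311) → (209.332,119.311) → (209.332,63.109) → (90.157,63.109) → (90.157,119.311), returning to the start.

Shape 2 is a closed polygon drawn with `<polygon>`. Its stroke #000000 means cut at S695, F986. After flipping Y the toolpath is (103.678,139.785) → (201.891,5.320) → (270.495,162.314) → (134.990,143.343) → (108.231,216.722) → (129.023,201.622) → (103.678,139.785), returning to the start.

Shape 3 is a quadratic bezier drawn with `<path>`. Its stroke #ff8800 means score at S456, F1476. After flipping Y the toolpath is (21.144,200.004) → (50.492,207.552) → (84.300,213.792) → (122.565,218.725) → (165.289,222.351) → (212.472,224.669).

Shape 4 is a rectangle drawn with `<polygon>`. Its stroke #000000 means cut at S695, F986. After flipping Y the toolpath is (31.675,244.427) → (89.763,244.427) → (89.763,232.902) → (31.675,232.902) → (31.675,244.427), returning to the start.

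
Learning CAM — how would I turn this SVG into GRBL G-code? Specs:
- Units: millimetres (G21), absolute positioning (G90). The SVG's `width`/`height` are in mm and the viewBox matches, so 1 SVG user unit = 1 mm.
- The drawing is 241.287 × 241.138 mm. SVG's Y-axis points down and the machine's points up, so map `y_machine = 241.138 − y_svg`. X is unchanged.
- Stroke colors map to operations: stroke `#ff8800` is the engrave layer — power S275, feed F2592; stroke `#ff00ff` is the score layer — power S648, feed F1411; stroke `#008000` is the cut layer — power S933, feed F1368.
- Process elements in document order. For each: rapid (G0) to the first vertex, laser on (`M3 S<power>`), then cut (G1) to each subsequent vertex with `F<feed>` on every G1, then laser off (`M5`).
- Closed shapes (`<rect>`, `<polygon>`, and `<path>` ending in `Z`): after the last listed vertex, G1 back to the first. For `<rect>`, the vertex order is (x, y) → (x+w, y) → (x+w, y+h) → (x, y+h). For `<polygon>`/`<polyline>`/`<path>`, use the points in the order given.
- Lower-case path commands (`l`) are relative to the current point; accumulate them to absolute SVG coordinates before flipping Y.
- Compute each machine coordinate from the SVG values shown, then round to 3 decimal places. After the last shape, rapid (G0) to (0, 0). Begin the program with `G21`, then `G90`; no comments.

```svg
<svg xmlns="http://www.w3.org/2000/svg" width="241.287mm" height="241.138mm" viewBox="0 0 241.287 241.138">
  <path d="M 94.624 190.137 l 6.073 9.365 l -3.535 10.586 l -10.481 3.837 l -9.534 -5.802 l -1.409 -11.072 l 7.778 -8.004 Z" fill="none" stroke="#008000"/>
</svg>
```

G21
G90
G0 X94.624 Y51.001
M3 S933
G1 X100.697 Y41.636 F1368
G1 X97.162 Y31.050 F1368
G1 X86.681 Y27.213 F1368
G1 X77.147 Y33.015 F1368
G1 X75.738 Y44.087 F1368
G1 X83.516 Y52.091 F1368
G1 X94.624 Y51.001 F1368
M5
G0 X0.000 Y0.000

Since the viewBox matches the mm dimensions, user units are millimetres directly. The only transform is the Y-flip y_m = 241.138 − y_svg.

Shape 1 is a regular polygon drawn with `<path>`. Its stroke #008000 means cut at S933, F1368. After flipping Y the toolpath is (94.624,51.001) → (100.697,41.636) → (97.162,31.050) → (86.681,27.213) → (77.147,33.015) → (75.738,44.087) → (83.516,52.091) → (94.624,51.001), returning to the start.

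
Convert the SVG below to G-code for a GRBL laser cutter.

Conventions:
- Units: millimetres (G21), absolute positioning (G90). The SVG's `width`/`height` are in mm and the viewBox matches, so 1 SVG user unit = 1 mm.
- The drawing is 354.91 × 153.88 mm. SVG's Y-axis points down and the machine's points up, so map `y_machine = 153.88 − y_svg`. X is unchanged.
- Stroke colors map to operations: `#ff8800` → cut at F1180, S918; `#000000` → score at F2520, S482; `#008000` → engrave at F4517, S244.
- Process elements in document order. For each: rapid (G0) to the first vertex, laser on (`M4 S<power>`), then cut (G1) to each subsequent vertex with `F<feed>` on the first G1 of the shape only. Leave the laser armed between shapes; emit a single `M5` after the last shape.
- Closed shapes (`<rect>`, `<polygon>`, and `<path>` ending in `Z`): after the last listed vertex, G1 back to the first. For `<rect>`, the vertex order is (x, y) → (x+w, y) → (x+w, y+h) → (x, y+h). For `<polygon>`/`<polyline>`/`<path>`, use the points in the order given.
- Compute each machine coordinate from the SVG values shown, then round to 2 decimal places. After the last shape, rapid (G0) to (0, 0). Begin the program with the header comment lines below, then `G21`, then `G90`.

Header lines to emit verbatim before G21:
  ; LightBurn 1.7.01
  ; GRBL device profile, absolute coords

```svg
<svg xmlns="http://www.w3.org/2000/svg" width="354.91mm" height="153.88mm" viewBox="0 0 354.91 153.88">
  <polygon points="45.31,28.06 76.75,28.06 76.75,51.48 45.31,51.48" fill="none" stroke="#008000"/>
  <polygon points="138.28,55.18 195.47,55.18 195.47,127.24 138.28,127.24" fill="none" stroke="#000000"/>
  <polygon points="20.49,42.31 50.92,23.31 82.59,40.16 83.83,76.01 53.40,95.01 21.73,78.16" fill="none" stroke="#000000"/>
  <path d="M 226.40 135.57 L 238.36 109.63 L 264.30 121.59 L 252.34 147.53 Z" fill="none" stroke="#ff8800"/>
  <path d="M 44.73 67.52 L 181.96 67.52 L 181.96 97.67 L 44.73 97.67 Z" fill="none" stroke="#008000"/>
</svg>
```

Since the viewBox matches the mm dimensions, user units are millimetres directly. The only transform is the Y-flip y_m = 153.88 − y_svg.

Shape 1 is a rectangle drawn with `<polygon>`. Its stroke #008000 means engrave at S244, F4517. After flipping Y the toolpath is (45.31,125.82) → (76.75,125.82) → (76.75,102.40) → (45.31,102.40) → (45.31,125.82), returning to the start.

Shape 2 is a rectangle drawn with `<polygon>`. Its stroke #000000 means score at S482, F2520. After flipping Y the toolpath is (138.28,98.70) → (195.47,98.70) → (195.47,26.64) → (138.28,26.64) → (138.28,98.70), returning to the start.

Shape 3 is a regular polygon drawn with `<polygon>`. Its stroke #000000 means score at S482, F2520. After flipping Y the toolpath is (20.49,111.57) → (50.92,130.57) → (82.59,113.72) → (83.83,77.87) → (53.40,58.87) → (21.73,75.72) → (20.49,111.57), returning to the start.

Shape 4 is a regular polygon drawn with `<path>`. Its stroke #ff8800 means cut at S918, F1180. After flipping Y the toolpath is (226.40,18.31) → (238.36,44.25) → (264.30,32.29) → (252.34,6.35) → (226.40,18.31), returning to the start.

Shape 5 is a rectangle drawn with `<path>`. Its stroke #008000 means engrave at S244, F4517. After flipping Y the toolpath is (44.73,86.36) → (181.96,86.36) → (181.96,56.21) → (44.73,56.21) → (44.73,86.36), returning to the start.

; LightBurn 1.7.01
; GRBL device profile, absolute coords
G21
G90
G0 X45.31 Y125.82
M4 S244
G1 X76.75 Y125.82 F4517
G1 X76.75 Y102.40
G1 X45.31 Y102.40
G1 X45.31 Y125.82
G0 X138.28 Y98.70
M4 S482
G1 X195.47 Y98.70 F2520
G1 X195.47 Y26.64
G1 X138.28 Y26.64
G1 X138.28 Y98.70
G0 X20.49 Y111.57
M4 S482
G1 X50.92 Y130.57 F2520
G1 X82.59 Y113.72
G1 X83.83 Y77.87
G1 X53.40 Y58.87
G1 X21.73 Y75.72
G1 X20.49 Y111.57
G0 X226.40 Y18.31
M4 S918
G1 X238.36 Y44.25 F1180
G1 X264.30 Y32.29
G1 X252.34 Y6.35
G1 X226.40 Y18.31
G0 X44.73 Y86.36
M4 S244
G1 X181.96 Y86.36 F4517
G1 X181.96 Y56.21
G1 X44.73 Y56.21
G1 X44.73 Y86.36
M5
G0 X0.00 Y0.00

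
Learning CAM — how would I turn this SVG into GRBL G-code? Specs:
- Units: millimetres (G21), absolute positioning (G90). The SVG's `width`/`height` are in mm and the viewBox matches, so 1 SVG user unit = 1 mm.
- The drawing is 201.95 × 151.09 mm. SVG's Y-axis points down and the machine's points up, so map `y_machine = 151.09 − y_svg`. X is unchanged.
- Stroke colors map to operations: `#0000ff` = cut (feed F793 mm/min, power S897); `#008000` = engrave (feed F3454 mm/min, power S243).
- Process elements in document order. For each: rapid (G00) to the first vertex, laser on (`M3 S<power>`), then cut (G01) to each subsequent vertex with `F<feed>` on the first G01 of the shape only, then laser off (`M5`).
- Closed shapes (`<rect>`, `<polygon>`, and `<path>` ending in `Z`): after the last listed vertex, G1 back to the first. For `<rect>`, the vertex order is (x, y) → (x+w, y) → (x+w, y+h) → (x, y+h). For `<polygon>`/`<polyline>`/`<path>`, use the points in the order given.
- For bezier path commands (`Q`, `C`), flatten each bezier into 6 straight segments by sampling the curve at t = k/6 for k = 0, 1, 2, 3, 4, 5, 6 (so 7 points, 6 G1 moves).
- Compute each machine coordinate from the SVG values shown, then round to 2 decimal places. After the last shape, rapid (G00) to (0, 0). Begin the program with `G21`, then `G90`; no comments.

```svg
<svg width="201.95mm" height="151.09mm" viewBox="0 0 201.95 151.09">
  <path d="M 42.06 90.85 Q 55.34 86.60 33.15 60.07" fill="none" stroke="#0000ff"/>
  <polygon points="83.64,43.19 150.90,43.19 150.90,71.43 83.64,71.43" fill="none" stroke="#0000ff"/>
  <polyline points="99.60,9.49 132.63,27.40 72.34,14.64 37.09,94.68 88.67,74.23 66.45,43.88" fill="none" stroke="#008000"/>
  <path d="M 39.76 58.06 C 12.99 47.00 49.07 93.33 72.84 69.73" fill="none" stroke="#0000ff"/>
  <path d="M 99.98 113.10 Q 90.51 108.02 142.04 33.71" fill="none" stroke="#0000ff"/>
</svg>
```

viewBox `0 0 201.95 151.09` with mm width/height → 1 unit = 1 mm. Flip: y_m = 151.09 − y_svg.

**Shape 1** — `<path>` quadratic bezier, stroke `#0000ff` → cut (S897, F793). Control points (SVG): P0=(42.06,90.85), P1=(55.34,86.60), P2=(33.15,60.07); sampled at t=k/6. Machine vertices: (42.06,60.24) → (45.50,62.28) → (46.97,65.55) → (46.47,70.06) → (44.00,75.81) → (39.56,82.80) → (33.15,91.02). Open path.

**Shape 2** — `<polygon>` rectangle, stroke `#0000ff` → cut (S897, F793). Machine vertices: (83.64,107.90) → (150.90,107.90) → (150.90,79.66) → (83.64,79.66) → (83.64,107.90). Closed: final G1 returns to the first vertex.

**Shape 3** — `<polyline>` open polyline, stroke `#008000` → engrave (S243, F3454). Machine vertices: (99.60,141.60) → (132.63,123.69) → (72.34,136.45) → (37.09,56.41) → (88.67,76.86) → (66.45,107.21). Open path.

**Shape 4** — `<path>` cubic bezier, stroke `#0000ff` → cut (S897, F793). Control points (SVG): P0=(39.76,58.06), P1=(12.99,47.00), P2=(49.07,93.33), P3=(72.84,69.73); sampled at t=k/6. Machine vertices: (39.76,93.03) → (31.26,94.37) → (31.16,89.68) → (37.35,82.49) → (47.75,76.35) → (60.28,74.80) → (72.84,81.36). Open path.

**Shape 5** — `<path>` quadratic bezier, stroke `#0000ff` → cut (S897, F793). Control points (SVG): P0=(99.98,113.10), P1=(90.51,108.02), P2=(142.04,33.71); sampled at t=k/6. Machine vertices: (99.98,37.99) → (98.52,41.61) → (100.44,49.07) → (105.76,60.38) → (114.46,75.53) → (126.56,94.53) → (142.04,117.38). Open path.

G21
G90
G00 X42.06 Y60.24
M3 S897
G01 X45.50 Y62.28 F793
G01 X46.97 Y65.55
G01 X46.47 Y70.06
G01 X44.00 Y75.81
G01 X39.56 Y82.80
G01 X33.15 Y91.02
M5
G00 X83.64 Y107.90
M3 S897
G01 X150.90 Y107.90 F793
G01 X150.90 Y79.66
G01 X83.64 Y79.66
G01 X83.64 Y107.90
M5
G00 X99.60 Y141.60
M3 S243
G01 X132.63 Y123.69 F3454
G01 X72.34 Y136.45
G01 X37.09 Y56.41
G01 X88.67 Y76.86
G01 X66.45 Y107.21
M5
G00 X39.76 Y93.03
M3 S897
G01 X31.26 Y94.37 F793
G01 X31.16 Y89.68
G01 X37.35 Y82.49
G01 X47.75 Y76.35
G01 X60.28 Y74.80
G01 X72.84 Y81.36
M5
G00 X99.98 Y37.99
M3 S897
G01 X98.52 Y41.61 F793
G01 X100.44 Y49.07
G01 X105.76 Y60.38
G01 X114.46 Y75.53
G01 X126.56 Y94.53
G01 X142.04 Y117.38
M5
G00 X0.00 Y0.00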